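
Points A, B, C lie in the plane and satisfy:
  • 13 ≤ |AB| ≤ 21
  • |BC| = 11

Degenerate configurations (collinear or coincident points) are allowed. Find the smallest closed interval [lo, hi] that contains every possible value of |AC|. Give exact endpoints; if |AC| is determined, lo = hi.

|AC| ∈ [2, 32]  (≈ [2.0000, 32.0000])

|AB| ∈ [13, 21]
|BC| ∈ {11}
|AC| ∈ [2, 32]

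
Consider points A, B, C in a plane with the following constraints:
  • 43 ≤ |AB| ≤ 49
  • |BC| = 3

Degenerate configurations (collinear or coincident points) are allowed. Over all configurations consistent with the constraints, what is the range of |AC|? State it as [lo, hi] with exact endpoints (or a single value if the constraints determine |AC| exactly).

|AC| ∈ [40, 52]  (≈ [40.0000, 52.0000])

|AB| ∈ [43, 49]
|BC| ∈ {3}
|AC| ∈ [40, 52]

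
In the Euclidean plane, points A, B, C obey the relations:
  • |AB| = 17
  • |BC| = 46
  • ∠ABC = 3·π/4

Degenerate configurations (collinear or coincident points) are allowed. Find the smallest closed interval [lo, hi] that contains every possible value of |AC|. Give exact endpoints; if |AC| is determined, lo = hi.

|AC| = √(782·√(2) + 2405)  (≈ 59.2530)

|AB| ∈ {17}
|BC| ∈ {46}
|AC| ∈ {√(782·√(2) + 2405)}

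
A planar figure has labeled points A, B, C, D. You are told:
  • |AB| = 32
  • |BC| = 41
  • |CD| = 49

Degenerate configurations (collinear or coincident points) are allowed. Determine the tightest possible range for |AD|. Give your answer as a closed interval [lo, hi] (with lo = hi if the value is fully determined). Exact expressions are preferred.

|AD| ∈ [0, 122]  (≈ [0.0000, 122.0000])

|AB| ∈ {32}
|BC| ∈ {41}
|CD| ∈ {49}
|AC| ∈ [9, 73]
|BD| ∈ [8, 90]
|AD| ∈ [0, 122]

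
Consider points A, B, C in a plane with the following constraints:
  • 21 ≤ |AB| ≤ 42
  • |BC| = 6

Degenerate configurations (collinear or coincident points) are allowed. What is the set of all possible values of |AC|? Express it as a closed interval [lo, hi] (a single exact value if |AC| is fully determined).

|AC| ∈ [15, 48]  (≈ [15.0000, 48.0000])

|AB| ∈ [21, 42]
|BC| ∈ {6}
|AC| ∈ [15, 48]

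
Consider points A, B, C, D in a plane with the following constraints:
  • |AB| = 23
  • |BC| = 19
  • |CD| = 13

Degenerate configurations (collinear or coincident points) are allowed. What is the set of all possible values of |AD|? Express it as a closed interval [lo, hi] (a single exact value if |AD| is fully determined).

|AD| ∈ [0, 55]  (≈ [0.0000, 55.0000])

|AB| ∈ {23}
|BC| ∈ {19}
|CD| ∈ {13}
|AC| ∈ [4, 42]
|BD| ∈ [6, 32]
|AD| ∈ [0, 55]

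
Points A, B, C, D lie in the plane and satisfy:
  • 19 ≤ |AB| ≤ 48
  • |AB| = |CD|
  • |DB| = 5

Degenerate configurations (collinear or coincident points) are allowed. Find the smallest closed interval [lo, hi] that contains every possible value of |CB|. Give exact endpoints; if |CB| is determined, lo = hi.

|AB| ∈ [19, 48]
|BD| ∈ {5}
|CD| ∈ [19, 48]
|AD| ∈ [14, 53]
|BC| ∈ [14, 53]
|AC| ∈ [0, 101]

|CB| ∈ [14, 53]  (≈ [14.0000, 53.0000])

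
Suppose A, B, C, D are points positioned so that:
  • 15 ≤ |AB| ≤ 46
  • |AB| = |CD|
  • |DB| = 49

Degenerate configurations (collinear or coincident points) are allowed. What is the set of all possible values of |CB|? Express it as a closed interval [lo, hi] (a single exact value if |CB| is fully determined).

|CB| ∈ [3, 95]  (≈ [3.0000, 95.0000])

|AB| ∈ [15, 46]
|BD| ∈ {49}
|CD| ∈ [15, 46]
|AD| ∈ [3, 95]
|BC| ∈ [3, 95]
|AC| ∈ [0, 141]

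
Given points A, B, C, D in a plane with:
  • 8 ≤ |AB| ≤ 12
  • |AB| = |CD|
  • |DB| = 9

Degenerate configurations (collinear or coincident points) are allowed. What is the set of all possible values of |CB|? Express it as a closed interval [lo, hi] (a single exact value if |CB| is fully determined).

|AB| ∈ [8, 12]
|BD| ∈ {9}
|CD| ∈ [8, 12]
|AD| ∈ [0, 21]
|BC| ∈ [0, 21]
|AC| ∈ [0, 33]

|CB| ∈ [0, 21]  (≈ [0.0000, 21.0000])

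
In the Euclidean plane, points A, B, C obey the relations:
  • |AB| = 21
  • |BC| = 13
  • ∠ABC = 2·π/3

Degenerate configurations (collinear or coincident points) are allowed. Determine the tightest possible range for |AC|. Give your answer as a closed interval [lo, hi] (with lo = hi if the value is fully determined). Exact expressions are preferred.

|AC| = √(883)  (≈ 29.7153)

|AB| ∈ {21}
|BC| ∈ {13}
|AC| ∈ {√(883)}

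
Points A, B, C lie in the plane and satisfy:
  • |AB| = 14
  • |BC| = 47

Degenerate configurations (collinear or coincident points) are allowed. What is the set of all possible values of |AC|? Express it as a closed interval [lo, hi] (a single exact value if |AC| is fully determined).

|AB| ∈ {14}
|BC| ∈ {47}
|AC| ∈ [33, 61]

|AC| ∈ [33, 61]  (≈ [33.0000, 61.0000])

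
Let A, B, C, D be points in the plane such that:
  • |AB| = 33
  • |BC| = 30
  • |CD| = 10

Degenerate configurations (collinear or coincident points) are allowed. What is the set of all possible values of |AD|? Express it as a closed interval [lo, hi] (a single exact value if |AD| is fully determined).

|AD| ∈ [0, 73]  (≈ [0.0000, 73.0000])

|AB| ∈ {33}
|BC| ∈ {30}
|CD| ∈ {10}
|AC| ∈ [3, 63]
|BD| ∈ [20, 40]
|AD| ∈ [0, 73]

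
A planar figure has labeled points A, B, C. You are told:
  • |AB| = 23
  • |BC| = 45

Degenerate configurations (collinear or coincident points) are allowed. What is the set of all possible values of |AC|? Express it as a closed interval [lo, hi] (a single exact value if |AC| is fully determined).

|AB| ∈ {23}
|BC| ∈ {45}
|AC| ∈ [22, 68]

|AC| ∈ [22, 68]  (≈ [22.0000, 68.0000])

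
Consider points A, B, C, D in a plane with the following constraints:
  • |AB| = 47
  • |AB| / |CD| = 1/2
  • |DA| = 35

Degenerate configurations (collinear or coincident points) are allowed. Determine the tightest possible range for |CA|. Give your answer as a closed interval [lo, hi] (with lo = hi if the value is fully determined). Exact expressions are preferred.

|AB| ∈ {47}
|AD| ∈ {35}
|CD| ∈ {94}
|BD| ∈ [12, 82]
|AC| ∈ [59, 129]
|BC| ∈ [12, 176]

|CA| ∈ [59, 129]  (≈ [59.0000, 129.0000])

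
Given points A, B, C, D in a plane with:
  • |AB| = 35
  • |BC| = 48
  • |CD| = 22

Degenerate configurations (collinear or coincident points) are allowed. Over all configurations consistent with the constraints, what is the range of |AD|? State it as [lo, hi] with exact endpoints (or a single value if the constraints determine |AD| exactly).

|AD| ∈ [0, 105]  (≈ [0.0000, 105.0000])

|AB| ∈ {35}
|BC| ∈ {48}
|CD| ∈ {22}
|AC| ∈ [13, 83]
|BD| ∈ [26, 70]
|AD| ∈ [0, 105]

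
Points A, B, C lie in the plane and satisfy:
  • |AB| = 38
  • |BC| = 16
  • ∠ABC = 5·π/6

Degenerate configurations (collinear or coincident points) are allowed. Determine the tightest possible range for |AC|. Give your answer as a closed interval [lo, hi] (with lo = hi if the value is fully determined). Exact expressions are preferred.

|AC| = 2·√(152·√(3) + 425)  (≈ 52.4699)

|AB| ∈ {38}
|BC| ∈ {16}
|AC| ∈ {2·√(152·√(3) + 425)}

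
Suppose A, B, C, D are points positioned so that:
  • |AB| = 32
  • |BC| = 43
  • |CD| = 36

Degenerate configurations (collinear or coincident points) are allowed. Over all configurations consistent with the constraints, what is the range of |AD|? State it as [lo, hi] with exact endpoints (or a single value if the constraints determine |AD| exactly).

|AB| ∈ {32}
|BC| ∈ {43}
|CD| ∈ {36}
|AC| ∈ [11, 75]
|BD| ∈ [7, 79]
|AD| ∈ [0, 111]

|AD| ∈ [0, 111]  (≈ [0.0000, 111.0000])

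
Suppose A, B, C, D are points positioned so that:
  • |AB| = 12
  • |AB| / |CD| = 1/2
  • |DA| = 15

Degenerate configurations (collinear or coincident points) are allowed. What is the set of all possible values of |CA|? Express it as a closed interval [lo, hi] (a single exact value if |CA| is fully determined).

|AB| ∈ {12}
|AD| ∈ {15}
|CD| ∈ {24}
|BD| ∈ [3, 27]
|AC| ∈ [9, 39]
|BC| ∈ [0, 51]

|CA| ∈ [9, 39]  (≈ [9.0000, 39.0000])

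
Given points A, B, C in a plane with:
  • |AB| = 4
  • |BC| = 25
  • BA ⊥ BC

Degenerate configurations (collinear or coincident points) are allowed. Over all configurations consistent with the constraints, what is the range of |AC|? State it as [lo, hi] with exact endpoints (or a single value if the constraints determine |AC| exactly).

|AC| = √(641)  (≈ 25.3180)

|AB| ∈ {4}
|BC| ∈ {25}
|AC| ∈ {√(641)}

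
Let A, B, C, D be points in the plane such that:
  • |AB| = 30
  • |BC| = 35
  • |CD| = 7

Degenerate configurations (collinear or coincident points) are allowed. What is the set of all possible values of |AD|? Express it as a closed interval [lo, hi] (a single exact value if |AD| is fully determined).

|AB| ∈ {30}
|BC| ∈ {35}
|CD| ∈ {7}
|AC| ∈ [5, 65]
|BD| ∈ [28, 42]
|AD| ∈ [0, 72]

|AD| ∈ [0, 72]  (≈ [0.0000, 72.0000])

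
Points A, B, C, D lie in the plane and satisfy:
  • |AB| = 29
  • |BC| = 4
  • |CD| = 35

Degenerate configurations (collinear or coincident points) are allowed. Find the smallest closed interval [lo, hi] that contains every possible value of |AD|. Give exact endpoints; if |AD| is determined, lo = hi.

|AD| ∈ [2, 68]  (≈ [2.0000, 68.0000])

|AB| ∈ {29}
|BC| ∈ {4}
|CD| ∈ {35}
|AC| ∈ [25, 33]
|BD| ∈ [31, 39]
|AD| ∈ [2, 68]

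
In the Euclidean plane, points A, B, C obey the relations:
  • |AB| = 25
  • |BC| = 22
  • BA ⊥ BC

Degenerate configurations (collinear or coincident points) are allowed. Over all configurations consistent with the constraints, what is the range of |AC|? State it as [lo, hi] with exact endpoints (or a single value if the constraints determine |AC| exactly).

|AB| ∈ {25}
|BC| ∈ {22}
|AC| ∈ {√(1109)}

|AC| = √(1109)  (≈ 33.3017)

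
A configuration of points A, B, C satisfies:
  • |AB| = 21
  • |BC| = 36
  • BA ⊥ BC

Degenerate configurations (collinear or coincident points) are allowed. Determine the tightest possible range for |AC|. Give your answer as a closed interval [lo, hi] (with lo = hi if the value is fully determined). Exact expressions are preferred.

|AB| ∈ {21}
|BC| ∈ {36}
|AC| ∈ {3·√(193)}

|AC| = 3·√(193)  (≈ 41.6773)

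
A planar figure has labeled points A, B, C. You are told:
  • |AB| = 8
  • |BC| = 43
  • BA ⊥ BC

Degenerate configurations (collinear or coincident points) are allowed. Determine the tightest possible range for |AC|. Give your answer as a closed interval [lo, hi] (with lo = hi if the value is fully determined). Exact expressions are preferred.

|AC| = √(1913)  (≈ 43.7379)

|AB| ∈ {8}
|BC| ∈ {43}
|AC| ∈ {√(1913)}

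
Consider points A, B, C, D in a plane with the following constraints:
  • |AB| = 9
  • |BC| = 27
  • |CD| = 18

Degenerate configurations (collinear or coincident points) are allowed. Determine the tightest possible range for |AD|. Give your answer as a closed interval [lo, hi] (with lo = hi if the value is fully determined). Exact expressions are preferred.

|AD| ∈ [0, 54]  (≈ [0.0000, 54.0000])

|AB| ∈ {9}
|BC| ∈ {27}
|CD| ∈ {18}
|AC| ∈ [18, 36]
|BD| ∈ [9, 45]
|AD| ∈ [0, 54]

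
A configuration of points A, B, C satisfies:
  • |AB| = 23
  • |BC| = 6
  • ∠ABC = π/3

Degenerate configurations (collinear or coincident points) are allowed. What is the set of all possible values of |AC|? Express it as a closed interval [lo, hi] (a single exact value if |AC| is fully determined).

|AB| ∈ {23}
|BC| ∈ {6}
|AC| ∈ {√(427)}

|AC| = √(427)  (≈ 20.6640)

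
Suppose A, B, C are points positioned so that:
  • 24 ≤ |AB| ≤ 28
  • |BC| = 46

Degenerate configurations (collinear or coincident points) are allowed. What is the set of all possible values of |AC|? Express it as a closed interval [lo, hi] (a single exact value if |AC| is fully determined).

|AC| ∈ [18, 74]  (≈ [18.0000, 74.0000])

|AB| ∈ [24, 28]
|BC| ∈ {46}
|AC| ∈ [18, 74]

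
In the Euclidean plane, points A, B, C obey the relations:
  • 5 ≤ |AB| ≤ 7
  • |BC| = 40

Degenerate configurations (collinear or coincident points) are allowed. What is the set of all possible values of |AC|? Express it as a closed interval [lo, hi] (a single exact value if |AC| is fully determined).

|AC| ∈ [33, 47]  (≈ [33.0000, 47.0000])

|AB| ∈ [5, 7]
|BC| ∈ {40}
|AC| ∈ [33, 47]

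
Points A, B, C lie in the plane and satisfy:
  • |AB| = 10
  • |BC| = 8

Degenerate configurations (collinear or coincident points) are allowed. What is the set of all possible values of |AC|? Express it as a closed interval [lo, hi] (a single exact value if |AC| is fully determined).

|AB| ∈ {10}
|BC| ∈ {8}
|AC| ∈ [2, 18]

|AC| ∈ [2, 18]  (≈ [2.0000, 18.0000])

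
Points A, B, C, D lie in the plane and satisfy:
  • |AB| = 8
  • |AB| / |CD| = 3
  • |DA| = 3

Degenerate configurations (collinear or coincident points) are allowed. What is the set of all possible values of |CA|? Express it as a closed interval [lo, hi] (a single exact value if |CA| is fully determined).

|CA| ∈ [1/3, 17/3]  (≈ [0.3333, 5.6667])

|AB| ∈ {8}
|AD| ∈ {3}
|CD| ∈ {8/3}
|BD| ∈ [5, 11]
|AC| ∈ [1/3, 17/3]
|BC| ∈ [7/3, 41/3]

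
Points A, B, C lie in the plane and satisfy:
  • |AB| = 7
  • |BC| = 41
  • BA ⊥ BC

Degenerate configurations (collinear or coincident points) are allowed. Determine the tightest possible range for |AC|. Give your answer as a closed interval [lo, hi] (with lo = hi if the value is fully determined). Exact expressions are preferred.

|AC| = √(1730)  (≈ 41.5933)

|AB| ∈ {7}
|BC| ∈ {41}
|AC| ∈ {√(1730)}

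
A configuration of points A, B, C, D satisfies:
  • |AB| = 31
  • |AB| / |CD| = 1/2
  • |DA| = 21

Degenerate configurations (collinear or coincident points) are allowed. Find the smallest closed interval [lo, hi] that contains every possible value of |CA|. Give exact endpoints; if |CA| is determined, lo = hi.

|CA| ∈ [41, 83]  (≈ [41.0000, 83.0000])

|AB| ∈ {31}
|AD| ∈ {21}
|CD| ∈ {62}
|BD| ∈ [10, 52]
|AC| ∈ [41, 83]
|BC| ∈ [10, 114]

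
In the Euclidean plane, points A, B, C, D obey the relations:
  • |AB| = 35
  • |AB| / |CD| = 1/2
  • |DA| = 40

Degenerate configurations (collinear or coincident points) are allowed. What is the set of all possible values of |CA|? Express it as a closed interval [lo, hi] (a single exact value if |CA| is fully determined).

|AB| ∈ {35}
|AD| ∈ {40}
|CD| ∈ {70}
|BD| ∈ [5, 75]
|AC| ∈ [30, 110]
|BC| ∈ [0, 145]

|CA| ∈ [30, 110]  (≈ [30.0000, 110.0000])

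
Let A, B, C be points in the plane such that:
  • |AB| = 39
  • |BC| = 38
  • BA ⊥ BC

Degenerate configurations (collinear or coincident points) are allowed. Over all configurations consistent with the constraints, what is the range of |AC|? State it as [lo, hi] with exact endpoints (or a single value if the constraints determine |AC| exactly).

|AC| = √(2965)  (≈ 54.4518)

|AB| ∈ {39}
|BC| ∈ {38}
|AC| ∈ {√(2965)}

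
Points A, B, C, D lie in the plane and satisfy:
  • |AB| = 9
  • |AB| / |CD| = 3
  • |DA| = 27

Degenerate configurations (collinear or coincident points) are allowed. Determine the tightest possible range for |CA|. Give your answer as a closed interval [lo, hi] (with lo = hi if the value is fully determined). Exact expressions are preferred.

|AB| ∈ {9}
|AD| ∈ {27}
|CD| ∈ {3}
|BD| ∈ [18, 36]
|AC| ∈ [24, 30]
|BC| ∈ [15, 39]

|CA| ∈ [24, 30]  (≈ [24.0000, 30.0000])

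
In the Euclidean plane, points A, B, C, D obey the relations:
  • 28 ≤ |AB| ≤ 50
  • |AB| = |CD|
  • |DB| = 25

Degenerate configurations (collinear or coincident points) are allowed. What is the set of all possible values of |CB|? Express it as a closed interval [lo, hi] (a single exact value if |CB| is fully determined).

|AB| ∈ [28, 50]
|BD| ∈ {25}
|CD| ∈ [28, 50]
|AD| ∈ [3, 75]
|BC| ∈ [3, 75]
|AC| ∈ [0, 125]

|CB| ∈ [3, 75]  (≈ [3.0000, 75.0000])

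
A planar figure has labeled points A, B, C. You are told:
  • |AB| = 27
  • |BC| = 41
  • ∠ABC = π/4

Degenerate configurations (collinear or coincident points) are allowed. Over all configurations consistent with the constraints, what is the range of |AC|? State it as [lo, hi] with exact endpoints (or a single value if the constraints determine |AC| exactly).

|AB| ∈ {27}
|BC| ∈ {41}
|AC| ∈ {√(2410 - 1107·√(2))}

|AC| = √(2410 - 1107·√(2))  (≈ 29.0597)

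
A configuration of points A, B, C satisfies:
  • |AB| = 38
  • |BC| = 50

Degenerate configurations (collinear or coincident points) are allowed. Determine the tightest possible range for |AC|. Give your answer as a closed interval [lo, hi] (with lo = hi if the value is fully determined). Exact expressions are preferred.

|AC| ∈ [12, 88]  (≈ [12.0000, 88.0000])

|AB| ∈ {38}
|BC| ∈ {50}
|AC| ∈ [12, 88]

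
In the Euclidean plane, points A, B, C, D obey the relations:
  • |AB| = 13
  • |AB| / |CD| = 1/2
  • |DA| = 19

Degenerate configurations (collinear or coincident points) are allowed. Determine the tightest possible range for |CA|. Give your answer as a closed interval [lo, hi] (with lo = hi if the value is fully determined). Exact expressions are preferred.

|CA| ∈ [7, 45]  (≈ [7.0000, 45.0000])

|AB| ∈ {13}
|AD| ∈ {19}
|CD| ∈ {26}
|BD| ∈ [6, 32]
|AC| ∈ [7, 45]
|BC| ∈ [0, 58]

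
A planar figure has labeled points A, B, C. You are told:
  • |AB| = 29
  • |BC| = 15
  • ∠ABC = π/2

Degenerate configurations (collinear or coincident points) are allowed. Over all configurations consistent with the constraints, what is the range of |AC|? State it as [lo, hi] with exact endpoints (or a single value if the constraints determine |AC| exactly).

|AC| = √(1066)  (≈ 32.6497)

|AB| ∈ {29}
|BC| ∈ {15}
|AC| ∈ {√(1066)}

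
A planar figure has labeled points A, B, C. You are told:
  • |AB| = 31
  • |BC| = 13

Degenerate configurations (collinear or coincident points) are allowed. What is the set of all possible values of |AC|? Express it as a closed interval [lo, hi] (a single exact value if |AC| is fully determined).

|AC| ∈ [18, 44]  (≈ [18.0000, 44.0000])

|AB| ∈ {31}
|BC| ∈ {13}
|AC| ∈ [18, 44]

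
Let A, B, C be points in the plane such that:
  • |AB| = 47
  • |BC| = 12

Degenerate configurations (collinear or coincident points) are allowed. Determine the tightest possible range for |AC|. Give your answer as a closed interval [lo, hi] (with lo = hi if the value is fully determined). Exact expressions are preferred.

|AC| ∈ [35, 59]  (≈ [35.0000, 59.0000])

|AB| ∈ {47}
|BC| ∈ {12}
|AC| ∈ [35, 59]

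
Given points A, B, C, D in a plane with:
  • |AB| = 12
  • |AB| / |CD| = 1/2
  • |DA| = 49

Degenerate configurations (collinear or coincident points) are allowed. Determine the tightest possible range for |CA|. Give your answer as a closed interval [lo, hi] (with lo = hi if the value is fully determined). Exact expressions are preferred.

|CA| ∈ [25, 73]  (≈ [25.0000, 73.0000])

|AB| ∈ {12}
|AD| ∈ {49}
|CD| ∈ {24}
|BD| ∈ [37, 61]
|AC| ∈ [25, 73]
|BC| ∈ [13, 85]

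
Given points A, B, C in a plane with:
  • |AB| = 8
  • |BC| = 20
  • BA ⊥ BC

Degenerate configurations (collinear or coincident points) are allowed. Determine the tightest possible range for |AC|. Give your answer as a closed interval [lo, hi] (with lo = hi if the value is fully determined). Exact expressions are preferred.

|AB| ∈ {8}
|BC| ∈ {20}
|AC| ∈ {4·√(29)}

|AC| = 4·√(29)  (≈ 21.5407)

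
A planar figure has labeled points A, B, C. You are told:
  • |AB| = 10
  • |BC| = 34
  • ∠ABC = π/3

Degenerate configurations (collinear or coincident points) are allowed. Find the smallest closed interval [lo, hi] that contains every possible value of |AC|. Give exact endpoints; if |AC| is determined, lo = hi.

|AB| ∈ {10}
|BC| ∈ {34}
|AC| ∈ {2·√(229)}

|AC| = 2·√(229)  (≈ 30.2655)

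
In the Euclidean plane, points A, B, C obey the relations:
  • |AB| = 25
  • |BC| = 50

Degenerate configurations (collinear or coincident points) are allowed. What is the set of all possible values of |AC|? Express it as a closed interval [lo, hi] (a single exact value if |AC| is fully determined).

|AC| ∈ [25, 75]  (≈ [25.0000, 75.0000])

|AB| ∈ {25}
|BC| ∈ {50}
|AC| ∈ [25, 75]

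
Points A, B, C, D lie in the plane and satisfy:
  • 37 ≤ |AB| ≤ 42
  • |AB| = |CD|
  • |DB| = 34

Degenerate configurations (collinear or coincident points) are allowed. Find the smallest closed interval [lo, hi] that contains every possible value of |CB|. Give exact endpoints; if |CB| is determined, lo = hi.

|CB| ∈ [3, 76]  (≈ [3.0000, 76.0000])

|AB| ∈ [37, 42]
|BD| ∈ {34}
|CD| ∈ [37, 42]
|AD| ∈ [3, 76]
|BC| ∈ [3, 76]
|AC| ∈ [0, 118]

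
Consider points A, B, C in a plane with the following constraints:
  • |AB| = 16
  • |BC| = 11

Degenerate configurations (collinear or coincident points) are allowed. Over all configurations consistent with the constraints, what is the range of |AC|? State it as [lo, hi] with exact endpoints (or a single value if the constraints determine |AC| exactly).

|AC| ∈ [5, 27]  (≈ [5.0000, 27.0000])

|AB| ∈ {16}
|BC| ∈ {11}
|AC| ∈ [5, 27]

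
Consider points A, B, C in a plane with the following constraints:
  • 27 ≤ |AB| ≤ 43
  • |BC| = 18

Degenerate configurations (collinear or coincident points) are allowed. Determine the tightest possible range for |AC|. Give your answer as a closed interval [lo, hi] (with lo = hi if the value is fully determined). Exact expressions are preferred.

|AC| ∈ [9, 61]  (≈ [9.0000, 61.0000])

|AB| ∈ [27, 43]
|BC| ∈ {18}
|AC| ∈ [9, 61]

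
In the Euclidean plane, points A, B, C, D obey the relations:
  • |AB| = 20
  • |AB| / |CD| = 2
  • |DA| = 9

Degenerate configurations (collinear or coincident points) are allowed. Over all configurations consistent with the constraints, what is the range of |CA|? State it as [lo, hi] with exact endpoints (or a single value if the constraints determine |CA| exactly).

|CA| ∈ [1, 19]  (≈ [1.0000, 19.0000])

|AB| ∈ {20}
|AD| ∈ {9}
|CD| ∈ {10}
|BD| ∈ [11, 29]
|AC| ∈ [1, 19]
|BC| ∈ [1, 39]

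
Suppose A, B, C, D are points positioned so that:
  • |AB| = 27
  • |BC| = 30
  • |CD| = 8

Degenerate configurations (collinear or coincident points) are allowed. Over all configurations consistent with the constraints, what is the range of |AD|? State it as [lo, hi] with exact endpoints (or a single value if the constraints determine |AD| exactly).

|AB| ∈ {27}
|BC| ∈ {30}
|CD| ∈ {8}
|AC| ∈ [3, 57]
|BD| ∈ [22, 38]
|AD| ∈ [0, 65]

|AD| ∈ [0, 65]  (≈ [0.0000, 65.0000])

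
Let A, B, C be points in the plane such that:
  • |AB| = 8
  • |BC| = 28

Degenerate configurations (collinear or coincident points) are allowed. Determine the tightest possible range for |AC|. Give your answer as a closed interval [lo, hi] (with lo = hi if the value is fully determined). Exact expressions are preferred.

|AC| ∈ [20, 36]  (≈ [20.0000, 36.0000])

|AB| ∈ {8}
|BC| ∈ {28}
|AC| ∈ [20, 36]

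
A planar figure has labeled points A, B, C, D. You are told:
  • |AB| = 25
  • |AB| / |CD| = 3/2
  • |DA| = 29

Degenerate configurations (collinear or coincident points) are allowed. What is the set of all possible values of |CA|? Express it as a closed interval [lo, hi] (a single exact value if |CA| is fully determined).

|AB| ∈ {25}
|AD| ∈ {29}
|CD| ∈ {50/3}
|BD| ∈ [4, 54]
|AC| ∈ [37/3, 137/3]
|BC| ∈ [0, 212/3]

|CA| ∈ [37/3, 137/3]  (≈ [12.3333, 45.6667])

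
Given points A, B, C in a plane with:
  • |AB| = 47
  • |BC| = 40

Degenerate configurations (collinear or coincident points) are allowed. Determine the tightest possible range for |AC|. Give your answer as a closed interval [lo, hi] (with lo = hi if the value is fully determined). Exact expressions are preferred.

|AC| ∈ [7, 87]  (≈ [7.0000, 87.0000])

|AB| ∈ {47}
|BC| ∈ {40}
|AC| ∈ [7, 87]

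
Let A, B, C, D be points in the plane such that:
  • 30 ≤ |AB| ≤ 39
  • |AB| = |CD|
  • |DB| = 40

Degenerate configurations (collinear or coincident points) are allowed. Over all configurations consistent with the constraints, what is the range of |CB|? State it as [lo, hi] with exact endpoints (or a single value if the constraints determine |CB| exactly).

|CB| ∈ [1, 79]  (≈ [1.0000, 79.0000])

|AB| ∈ [30, 39]
|BD| ∈ {40}
|CD| ∈ [30, 39]
|AD| ∈ [1, 79]
|BC| ∈ [1, 79]
|AC| ∈ [0, 118]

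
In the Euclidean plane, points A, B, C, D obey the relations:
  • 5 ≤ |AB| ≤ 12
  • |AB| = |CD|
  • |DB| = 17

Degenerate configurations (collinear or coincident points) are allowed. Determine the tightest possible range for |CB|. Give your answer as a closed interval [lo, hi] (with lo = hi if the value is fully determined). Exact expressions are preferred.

|AB| ∈ [5, 12]
|BD| ∈ {17}
|CD| ∈ [5, 12]
|AD| ∈ [5, 29]
|BC| ∈ [5, 29]
|AC| ∈ [0, 41]

|CB| ∈ [5, 29]  (≈ [5.0000, 29.0000])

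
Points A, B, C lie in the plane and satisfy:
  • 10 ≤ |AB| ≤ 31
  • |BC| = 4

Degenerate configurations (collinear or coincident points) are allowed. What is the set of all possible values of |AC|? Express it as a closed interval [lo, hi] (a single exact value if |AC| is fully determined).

|AC| ∈ [6, 35]  (≈ [6.0000, 35.0000])

|AB| ∈ [10, 31]
|BC| ∈ {4}
|AC| ∈ [6, 35]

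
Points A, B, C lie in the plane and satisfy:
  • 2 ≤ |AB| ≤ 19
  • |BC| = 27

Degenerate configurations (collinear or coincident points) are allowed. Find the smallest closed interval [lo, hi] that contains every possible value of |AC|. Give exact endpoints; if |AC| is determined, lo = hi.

|AB| ∈ [2, 19]
|BC| ∈ {27}
|AC| ∈ [8, 46]

|AC| ∈ [8, 46]  (≈ [8.0000, 46.0000])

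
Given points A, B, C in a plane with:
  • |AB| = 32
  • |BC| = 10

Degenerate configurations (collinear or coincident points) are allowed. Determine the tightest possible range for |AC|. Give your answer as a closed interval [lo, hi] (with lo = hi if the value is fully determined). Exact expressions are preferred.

|AC| ∈ [22, 42]  (≈ [22.0000, 42.0000])

|AB| ∈ {32}
|BC| ∈ {10}
|AC| ∈ [22, 42]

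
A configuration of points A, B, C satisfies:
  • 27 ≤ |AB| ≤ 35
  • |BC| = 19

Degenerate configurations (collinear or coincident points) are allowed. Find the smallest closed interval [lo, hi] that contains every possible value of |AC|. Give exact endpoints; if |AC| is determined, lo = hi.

|AC| ∈ [8, 54]  (≈ [8.0000, 54.0000])

|AB| ∈ [27, 35]
|BC| ∈ {19}
|AC| ∈ [8, 54]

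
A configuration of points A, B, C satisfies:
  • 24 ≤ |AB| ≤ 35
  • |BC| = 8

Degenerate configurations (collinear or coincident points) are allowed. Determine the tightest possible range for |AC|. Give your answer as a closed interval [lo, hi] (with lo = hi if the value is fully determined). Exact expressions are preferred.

|AB| ∈ [24, 35]
|BC| ∈ {8}
|AC| ∈ [16, 43]

|AC| ∈ [16, 43]  (≈ [16.0000, 43.0000])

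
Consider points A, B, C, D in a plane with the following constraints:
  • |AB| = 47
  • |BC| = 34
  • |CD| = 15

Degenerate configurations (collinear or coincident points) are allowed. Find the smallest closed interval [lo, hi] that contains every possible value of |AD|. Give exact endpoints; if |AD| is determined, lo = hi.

|AD| ∈ [0, 96]  (≈ [0.0000, 96.0000])

|AB| ∈ {47}
|BC| ∈ {34}
|CD| ∈ {15}
|AC| ∈ [13, 81]
|BD| ∈ [19, 49]
|AD| ∈ [0, 96]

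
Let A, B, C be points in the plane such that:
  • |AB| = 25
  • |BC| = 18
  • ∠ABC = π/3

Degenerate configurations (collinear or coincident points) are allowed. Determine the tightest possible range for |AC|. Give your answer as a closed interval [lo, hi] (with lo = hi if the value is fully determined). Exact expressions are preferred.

|AB| ∈ {25}
|BC| ∈ {18}
|AC| ∈ {√(499)}

|AC| = √(499)  (≈ 22.3383)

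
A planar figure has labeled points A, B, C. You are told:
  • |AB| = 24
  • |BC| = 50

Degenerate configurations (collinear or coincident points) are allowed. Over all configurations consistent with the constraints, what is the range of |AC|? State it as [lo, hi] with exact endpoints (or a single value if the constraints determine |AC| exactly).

|AB| ∈ {24}
|BC| ∈ {50}
|AC| ∈ [26, 74]

|AC| ∈ [26, 74]  (≈ [26.0000, 74.0000])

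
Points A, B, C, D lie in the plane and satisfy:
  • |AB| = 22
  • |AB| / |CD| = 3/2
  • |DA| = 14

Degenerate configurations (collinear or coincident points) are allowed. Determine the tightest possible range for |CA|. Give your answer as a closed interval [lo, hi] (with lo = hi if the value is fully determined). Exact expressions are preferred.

|CA| ∈ [2/3, 86/3]  (≈ [0.6667, 28.6667])

|AB| ∈ {22}
|AD| ∈ {14}
|CD| ∈ {44/3}
|BD| ∈ [8, 36]
|AC| ∈ [2/3, 86/3]
|BC| ∈ [0, 152/3]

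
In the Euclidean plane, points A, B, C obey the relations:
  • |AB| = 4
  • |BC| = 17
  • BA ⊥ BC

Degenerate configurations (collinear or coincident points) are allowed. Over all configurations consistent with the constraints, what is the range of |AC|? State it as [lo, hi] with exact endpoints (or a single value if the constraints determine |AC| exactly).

|AC| = √(305)  (≈ 17.4642)

|AB| ∈ {4}
|BC| ∈ {17}
|AC| ∈ {√(305)}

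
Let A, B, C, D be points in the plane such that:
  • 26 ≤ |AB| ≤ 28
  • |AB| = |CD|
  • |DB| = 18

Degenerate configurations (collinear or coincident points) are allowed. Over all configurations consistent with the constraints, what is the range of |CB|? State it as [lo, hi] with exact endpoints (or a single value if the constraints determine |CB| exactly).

|CB| ∈ [8, 46]  (≈ [8.0000, 46.0000])

|AB| ∈ [26, 28]
|BD| ∈ {18}
|CD| ∈ [26, 28]
|AD| ∈ [8, 46]
|BC| ∈ [8, 46]
|AC| ∈ [0, 74]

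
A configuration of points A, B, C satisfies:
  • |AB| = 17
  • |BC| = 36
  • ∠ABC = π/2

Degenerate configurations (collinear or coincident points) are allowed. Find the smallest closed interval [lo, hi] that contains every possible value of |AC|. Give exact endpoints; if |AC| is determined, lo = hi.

|AB| ∈ {17}
|BC| ∈ {36}
|AC| ∈ {√(1585)}

|AC| = √(1585)  (≈ 39.8121)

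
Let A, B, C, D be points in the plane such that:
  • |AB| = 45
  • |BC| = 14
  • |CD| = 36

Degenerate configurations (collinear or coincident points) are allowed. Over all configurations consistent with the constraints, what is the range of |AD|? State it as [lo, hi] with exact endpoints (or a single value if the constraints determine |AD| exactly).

|AB| ∈ {45}
|BC| ∈ {14}
|CD| ∈ {36}
|AC| ∈ [31, 59]
|BD| ∈ [22, 50]
|AD| ∈ [0, 95]

|AD| ∈ [0, 95]  (≈ [0.0000, 95.0000])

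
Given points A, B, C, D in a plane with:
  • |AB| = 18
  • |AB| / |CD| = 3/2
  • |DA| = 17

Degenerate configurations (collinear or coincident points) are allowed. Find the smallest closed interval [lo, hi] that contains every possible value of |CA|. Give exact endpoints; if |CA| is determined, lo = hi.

|CA| ∈ [5, 29]  (≈ [5.0000, 29.0000])

|AB| ∈ {18}
|AD| ∈ {17}
|CD| ∈ {12}
|BD| ∈ [1, 35]
|AC| ∈ [5, 29]
|BC| ∈ [0, 47]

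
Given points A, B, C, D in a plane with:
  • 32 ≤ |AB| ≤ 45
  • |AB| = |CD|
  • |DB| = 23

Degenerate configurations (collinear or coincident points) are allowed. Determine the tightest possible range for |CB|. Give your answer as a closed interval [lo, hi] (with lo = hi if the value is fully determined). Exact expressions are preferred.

|AB| ∈ [32, 45]
|BD| ∈ {23}
|CD| ∈ [32, 45]
|AD| ∈ [9, 68]
|BC| ∈ [9, 68]
|AC| ∈ [0, 113]

|CB| ∈ [9, 68]  (≈ [9.0000, 68.0000])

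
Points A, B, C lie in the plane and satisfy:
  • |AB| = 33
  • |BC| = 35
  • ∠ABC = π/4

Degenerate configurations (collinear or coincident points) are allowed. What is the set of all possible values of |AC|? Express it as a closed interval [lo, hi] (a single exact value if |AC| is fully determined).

|AC| = √(2314 - 1155·√(2))  (≈ 26.0880)

|AB| ∈ {33}
|BC| ∈ {35}
|AC| ∈ {√(2314 - 1155·√(2))}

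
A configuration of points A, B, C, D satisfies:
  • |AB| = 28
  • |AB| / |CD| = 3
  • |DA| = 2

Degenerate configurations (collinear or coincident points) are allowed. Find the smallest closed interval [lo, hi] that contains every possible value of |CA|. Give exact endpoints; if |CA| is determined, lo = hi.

|CA| ∈ [22/3, 34/3]  (≈ [7.3333, 11.3333])

|AB| ∈ {28}
|AD| ∈ {2}
|CD| ∈ {28/3}
|BD| ∈ [26, 30]
|AC| ∈ [22/3, 34/3]
|BC| ∈ [50/3, 118/3]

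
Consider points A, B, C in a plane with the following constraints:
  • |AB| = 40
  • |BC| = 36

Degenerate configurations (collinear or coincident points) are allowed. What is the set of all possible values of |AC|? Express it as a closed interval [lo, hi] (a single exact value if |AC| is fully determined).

|AC| ∈ [4, 76]  (≈ [4.0000, 76.0000])

|AB| ∈ {40}
|BC| ∈ {36}
|AC| ∈ [4, 76]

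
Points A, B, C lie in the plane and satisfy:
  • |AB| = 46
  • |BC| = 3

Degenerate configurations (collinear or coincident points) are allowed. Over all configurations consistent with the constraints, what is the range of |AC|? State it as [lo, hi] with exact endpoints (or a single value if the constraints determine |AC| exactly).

|AC| ∈ [43, 49]  (≈ [43.0000, 49.0000])

|AB| ∈ {46}
|BC| ∈ {3}
|AC| ∈ [43, 49]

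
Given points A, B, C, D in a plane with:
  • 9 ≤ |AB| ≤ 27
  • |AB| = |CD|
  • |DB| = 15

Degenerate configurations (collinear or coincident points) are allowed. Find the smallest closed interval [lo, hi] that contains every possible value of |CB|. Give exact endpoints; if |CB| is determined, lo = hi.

|CB| ∈ [0, 42]  (≈ [0.0000, 42.0000])

|AB| ∈ [9, 27]
|BD| ∈ {15}
|CD| ∈ [9, 27]
|AD| ∈ [0, 42]
|BC| ∈ [0, 42]
|AC| ∈ [0, 69]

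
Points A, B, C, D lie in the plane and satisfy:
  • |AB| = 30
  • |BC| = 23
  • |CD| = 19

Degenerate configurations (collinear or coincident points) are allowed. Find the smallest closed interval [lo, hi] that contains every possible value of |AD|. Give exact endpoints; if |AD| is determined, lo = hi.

|AB| ∈ {30}
|BC| ∈ {23}
|CD| ∈ {19}
|AC| ∈ [7, 53]
|BD| ∈ [4, 42]
|AD| ∈ [0, 72]

|AD| ∈ [0, 72]  (≈ [0.0000, 72.0000])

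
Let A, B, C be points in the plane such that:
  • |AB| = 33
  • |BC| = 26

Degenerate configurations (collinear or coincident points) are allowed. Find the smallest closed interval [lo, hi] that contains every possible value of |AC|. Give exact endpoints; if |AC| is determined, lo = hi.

|AC| ∈ [7, 59]  (≈ [7.0000, 59.0000])

|AB| ∈ {33}
|BC| ∈ {26}
|AC| ∈ [7, 59]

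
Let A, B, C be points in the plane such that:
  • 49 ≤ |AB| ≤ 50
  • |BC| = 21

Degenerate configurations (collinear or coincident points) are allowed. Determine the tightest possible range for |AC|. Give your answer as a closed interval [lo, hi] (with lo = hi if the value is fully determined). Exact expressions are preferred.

|AB| ∈ [49, 50]
|BC| ∈ {21}
|AC| ∈ [28, 71]

|AC| ∈ [28, 71]  (≈ [28.0000, 71.0000])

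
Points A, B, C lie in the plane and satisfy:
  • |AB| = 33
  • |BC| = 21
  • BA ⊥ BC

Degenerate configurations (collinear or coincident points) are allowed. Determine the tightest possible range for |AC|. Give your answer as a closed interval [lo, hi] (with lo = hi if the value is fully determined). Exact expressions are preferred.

|AC| = 3·√(170)  (≈ 39.1152)

|AB| ∈ {33}
|BC| ∈ {21}
|AC| ∈ {3·√(170)}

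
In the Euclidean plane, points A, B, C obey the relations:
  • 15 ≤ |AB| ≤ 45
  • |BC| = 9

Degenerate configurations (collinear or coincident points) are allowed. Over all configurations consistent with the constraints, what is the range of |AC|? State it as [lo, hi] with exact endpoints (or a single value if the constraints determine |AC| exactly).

|AC| ∈ [6, 54]  (≈ [6.0000, 54.0000])

|AB| ∈ [15, 45]
|BC| ∈ {9}
|AC| ∈ [6, 54]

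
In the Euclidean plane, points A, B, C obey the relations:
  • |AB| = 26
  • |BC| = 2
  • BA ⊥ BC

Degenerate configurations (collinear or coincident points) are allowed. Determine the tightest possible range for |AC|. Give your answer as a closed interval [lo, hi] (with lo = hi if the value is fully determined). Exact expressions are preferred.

|AB| ∈ {26}
|BC| ∈ {2}
|AC| ∈ {2·√(170)}

|AC| = 2·√(170)  (≈ 26.0768)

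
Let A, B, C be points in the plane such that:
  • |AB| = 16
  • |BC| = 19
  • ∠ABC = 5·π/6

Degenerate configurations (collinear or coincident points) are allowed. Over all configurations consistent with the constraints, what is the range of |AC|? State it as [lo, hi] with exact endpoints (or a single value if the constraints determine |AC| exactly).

|AC| = √(304·√(3) + 617)  (≈ 33.8163)

|AB| ∈ {16}
|BC| ∈ {19}
|AC| ∈ {√(304·√(3) + 617)}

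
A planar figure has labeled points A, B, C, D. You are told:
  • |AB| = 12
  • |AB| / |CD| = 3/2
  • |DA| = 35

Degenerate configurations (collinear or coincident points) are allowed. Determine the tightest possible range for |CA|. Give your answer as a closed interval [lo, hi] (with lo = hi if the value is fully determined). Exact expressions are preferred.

|CA| ∈ [27, 43]  (≈ [27.0000, 43.0000])

|AB| ∈ {12}
|AD| ∈ {35}
|CD| ∈ {8}
|BD| ∈ [23, 47]
|AC| ∈ [27, 43]
|BC| ∈ [15, 55]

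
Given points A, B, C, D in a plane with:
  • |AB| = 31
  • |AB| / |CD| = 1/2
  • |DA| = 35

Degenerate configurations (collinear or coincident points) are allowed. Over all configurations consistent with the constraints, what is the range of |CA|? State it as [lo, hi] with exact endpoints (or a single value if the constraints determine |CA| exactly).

|AB| ∈ {31}
|AD| ∈ {35}
|CD| ∈ {62}
|BD| ∈ [4, 66]
|AC| ∈ [27, 97]
|BC| ∈ [0, 128]

|CA| ∈ [27, 97]  (≈ [27.0000, 97.0000])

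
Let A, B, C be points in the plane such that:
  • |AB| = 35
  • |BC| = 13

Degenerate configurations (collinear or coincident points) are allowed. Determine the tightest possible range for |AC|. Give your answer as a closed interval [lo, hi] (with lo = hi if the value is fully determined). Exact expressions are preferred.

|AB| ∈ {35}
|BC| ∈ {13}
|AC| ∈ [22, 48]

|AC| ∈ [22, 48]  (≈ [22.0000, 48.0000])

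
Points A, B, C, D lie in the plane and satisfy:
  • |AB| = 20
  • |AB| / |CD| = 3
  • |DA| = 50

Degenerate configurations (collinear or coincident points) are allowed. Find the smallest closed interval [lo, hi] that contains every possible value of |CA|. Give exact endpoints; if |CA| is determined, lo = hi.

|AB| ∈ {20}
|AD| ∈ {50}
|CD| ∈ {20/3}
|BD| ∈ [30, 70]
|AC| ∈ [130/3, 170/3]
|BC| ∈ [70/3, 230/3]

|CA| ∈ [130/3, 170/3]  (≈ [43.3333, 56.6667])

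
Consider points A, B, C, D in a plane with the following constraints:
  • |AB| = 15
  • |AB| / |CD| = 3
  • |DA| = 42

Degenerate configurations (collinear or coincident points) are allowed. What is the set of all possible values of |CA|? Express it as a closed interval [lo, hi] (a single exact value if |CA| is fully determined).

|AB| ∈ {15}
|AD| ∈ {42}
|CD| ∈ {5}
|BD| ∈ [27, 57]
|AC| ∈ [37, 47]
|BC| ∈ [22, 62]

|CA| ∈ [37, 47]  (≈ [37.0000, 47.0000])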